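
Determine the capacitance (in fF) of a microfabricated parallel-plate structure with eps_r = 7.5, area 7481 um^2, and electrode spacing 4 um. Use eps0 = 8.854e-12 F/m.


Step 1: Convert area to m^2: A = 7481e-12 m^2
Step 2: Convert gap to m: d = 4e-6 m
Step 3: C = eps0 * eps_r * A / d
C = 8.854e-12 * 7.5 * 7481e-12 / 4e-6
Step 4: Convert to fF (multiply by 1e15).
C = 124.19 fF


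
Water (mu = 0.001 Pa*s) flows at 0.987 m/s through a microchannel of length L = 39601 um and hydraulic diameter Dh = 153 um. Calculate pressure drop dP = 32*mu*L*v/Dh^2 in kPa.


Step 1: Convert to SI: L = 39601e-6 m, Dh = 153e-6 m
Step 2: dP = 32 * 0.001 * 39601e-6 * 0.987 / (153e-6)^2
Step 3: dP = 53430.65 Pa
Step 4: Convert to kPa: dP = 53.43 kPa


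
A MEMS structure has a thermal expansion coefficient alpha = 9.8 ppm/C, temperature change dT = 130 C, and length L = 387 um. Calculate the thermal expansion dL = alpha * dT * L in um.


Step 1: Convert CTE: alpha = 9.8 ppm/C = 9.8e-6 /C
Step 2: dL = 9.8e-6 * 130 * 387
dL = 0.493 um


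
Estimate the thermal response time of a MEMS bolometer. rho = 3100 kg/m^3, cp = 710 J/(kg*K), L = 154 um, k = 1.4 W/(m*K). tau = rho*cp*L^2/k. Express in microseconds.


Step 1: Convert L to m: L = 154e-6 m
Step 2: L^2 = (154e-6)^2 = 2.3716e-08 m^2
Step 3: tau = 3100 * 710 * 2.3716e-08 / 1.4 = 3.728494e-02 s
Step 4: Convert to microseconds (multiply by 1e6).
tau = 37284.94 us


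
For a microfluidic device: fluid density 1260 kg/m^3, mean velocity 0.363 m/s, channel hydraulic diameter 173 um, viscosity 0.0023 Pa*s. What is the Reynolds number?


Step 1: Convert Dh to meters: Dh = 173e-6 m
Step 2: Re = rho * v * Dh / mu
Re = 1260 * 0.363 * 173e-6 / 0.0023
Re = 34.403


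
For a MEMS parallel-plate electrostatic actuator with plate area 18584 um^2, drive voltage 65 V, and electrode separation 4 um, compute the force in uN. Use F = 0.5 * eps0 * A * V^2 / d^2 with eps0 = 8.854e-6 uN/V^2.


Step 1: Identify parameters.
eps0 = 8.854e-6 uN/V^2, A = 18584 um^2, V = 65 V, d = 4 um
Step 2: Compute V^2 = 65^2 = 4225
Step 3: Compute d^2 = 4^2 = 16
Step 4: F = 0.5 * 8.854e-6 * 18584 * 4225 / 16
F = 21.725 uN


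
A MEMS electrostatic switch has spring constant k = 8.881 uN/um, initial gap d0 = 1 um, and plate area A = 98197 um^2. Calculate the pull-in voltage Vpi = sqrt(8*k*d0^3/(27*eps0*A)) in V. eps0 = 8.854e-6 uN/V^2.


Step 1: Compute numerator: 8 * k * d0^3 = 8 * 8.881 * 1^3 = 71.048
Step 2: Compute denominator: 27 * eps0 * A = 27 * 8.854e-6 * 98197 = 23.474778
Step 3: Vpi = sqrt(71.048 / 23.474778)
Vpi = 1.74 V


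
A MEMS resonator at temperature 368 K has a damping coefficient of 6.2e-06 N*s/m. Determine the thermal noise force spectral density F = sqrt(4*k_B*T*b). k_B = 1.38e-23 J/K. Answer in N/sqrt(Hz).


Step 1: Compute 4 * k_B * T * b
= 4 * 1.38e-23 * 368 * 6.2e-06
= 1.2594e-25 N^2/Hz
Step 2: F_noise = sqrt(1.2594e-25)
F_noise = 3.55e-13 N/sqrt(Hz)


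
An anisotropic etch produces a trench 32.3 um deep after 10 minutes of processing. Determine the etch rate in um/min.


Step 1: Etch rate = depth / time
Step 2: rate = 32.3 / 10
rate = 3.23 um/min


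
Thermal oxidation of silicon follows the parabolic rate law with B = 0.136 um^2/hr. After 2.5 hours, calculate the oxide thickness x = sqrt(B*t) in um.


Step 1: Compute B*t = 0.136 * 2.5 = 0.34
Step 2: x = sqrt(0.34)
x = 0.583 um


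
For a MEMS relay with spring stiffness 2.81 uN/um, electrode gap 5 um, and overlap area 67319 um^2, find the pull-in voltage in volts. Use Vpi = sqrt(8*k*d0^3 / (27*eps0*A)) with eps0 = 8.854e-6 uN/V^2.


Step 1: Compute numerator: 8 * k * d0^3 = 8 * 2.81 * 5^3 = 2810.0
Step 2: Compute denominator: 27 * eps0 * A = 27 * 8.854e-6 * 67319 = 16.093146
Step 3: Vpi = sqrt(2810.0 / 16.093146)
Vpi = 13.21 V


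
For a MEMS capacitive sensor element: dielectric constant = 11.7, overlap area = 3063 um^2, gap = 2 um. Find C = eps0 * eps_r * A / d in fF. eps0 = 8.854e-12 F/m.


Step 1: Convert area to m^2: A = 3063e-12 m^2
Step 2: Convert gap to m: d = 2e-6 m
Step 3: C = eps0 * eps_r * A / d
C = 8.854e-12 * 11.7 * 3063e-12 / 2e-6
Step 4: Convert to fF (multiply by 1e15).
C = 158.65 fF


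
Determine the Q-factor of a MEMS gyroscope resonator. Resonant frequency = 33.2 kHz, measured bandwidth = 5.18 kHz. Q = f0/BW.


Step 1: Q = f0 / bandwidth
Step 2: Q = 33.2 / 5.18
Q = 6.4


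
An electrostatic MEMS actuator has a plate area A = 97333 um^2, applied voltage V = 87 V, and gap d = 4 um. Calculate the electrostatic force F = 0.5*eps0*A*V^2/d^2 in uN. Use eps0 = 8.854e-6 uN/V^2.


Step 1: Identify parameters.
eps0 = 8.854e-6 uN/V^2, A = 97333 um^2, V = 87 V, d = 4 um
Step 2: Compute V^2 = 87^2 = 7569
Step 3: Compute d^2 = 4^2 = 16
Step 4: F = 0.5 * 8.854e-6 * 97333 * 7569 / 16
F = 203.839 uN


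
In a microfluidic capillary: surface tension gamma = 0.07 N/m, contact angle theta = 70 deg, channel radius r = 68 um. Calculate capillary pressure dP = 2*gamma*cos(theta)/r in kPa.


Step 1: cos(70 deg) = 0.342
Step 2: Convert r to m: r = 68e-6 m
Step 3: dP = 2 * 0.07 * 0.342 / 68e-6 = 704.1 Pa
Step 4: Convert Pa to kPa (divide by 1000).
dP = 0.7 kPa


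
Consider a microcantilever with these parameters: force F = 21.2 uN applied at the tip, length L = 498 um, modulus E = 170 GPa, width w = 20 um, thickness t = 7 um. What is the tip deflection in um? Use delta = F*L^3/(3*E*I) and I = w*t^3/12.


Step 1: Calculate the second moment of area.
I = w * t^3 / 12 = 20 * 7^3 / 12 = 571.6667 um^4
Step 2: Convert E to consistent units (1 GPa = 1000 uN/um^2).
E = 170 GPa = 170000 uN/um^2
Step 3: Calculate tip deflection.
delta = F * L^3 / (3 * E * I)
delta = 21.2 * 498^3 / (3 * 170000 * 571.6667)
delta = 8.9807 um


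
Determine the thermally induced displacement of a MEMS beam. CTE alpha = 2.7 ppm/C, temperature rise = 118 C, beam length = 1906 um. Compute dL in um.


Step 1: Convert CTE: alpha = 2.7 ppm/C = 2.7e-6 /C
Step 2: dL = 2.7e-6 * 118 * 1906
dL = 0.6073 um


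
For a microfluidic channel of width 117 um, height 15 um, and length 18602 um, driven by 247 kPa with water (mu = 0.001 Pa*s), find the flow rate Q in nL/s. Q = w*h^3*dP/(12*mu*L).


Step 1: Convert all dimensions to SI (meters).
w = 117e-6 m, h = 15e-6 m, L = 18602e-6 m, dP = 247e3 Pa
Step 2: Q = w * h^3 * dP / (12 * mu * L)
Q = 117e-6 * (15e-6)^3 * 247e3 / (12 * 0.001 * 18602e-6) = 4.3693386e-10 m^3/s
Step 3: Convert Q from m^3/s to nL/s (1 m^3 = 1e12 nL, so multiply by 1e12).
Q = 436.934 nL/s


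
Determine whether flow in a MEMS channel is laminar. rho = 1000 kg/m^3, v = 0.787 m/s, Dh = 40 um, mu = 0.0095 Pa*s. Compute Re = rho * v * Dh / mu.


Step 1: Convert Dh to meters: Dh = 40e-6 m
Step 2: Re = rho * v * Dh / mu
Re = 1000 * 0.787 * 40e-6 / 0.0095
Re = 3.314
Since Re = 3.314 is below ~2300, the flow is laminar.


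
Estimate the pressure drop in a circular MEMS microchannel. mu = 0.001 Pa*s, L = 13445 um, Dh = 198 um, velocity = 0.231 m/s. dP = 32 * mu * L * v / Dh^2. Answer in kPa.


Step 1: Convert to SI: L = 13445e-6 m, Dh = 198e-6 m
Step 2: dP = 32 * 0.001 * 13445e-6 * 0.231 / (198e-6)^2
Step 3: dP = 2535.08 Pa
Step 4: Convert to kPa: dP = 2.54 kPa


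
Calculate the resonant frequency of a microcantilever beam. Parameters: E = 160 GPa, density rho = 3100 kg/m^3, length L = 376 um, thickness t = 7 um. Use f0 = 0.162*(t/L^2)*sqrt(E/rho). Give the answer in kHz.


Step 1: Convert units to SI.
t_SI = 7e-6 m, L_SI = 376e-6 m
Step 2: Calculate sqrt(E/rho).
sqrt(160e9 / 3100) = 7184.21 m/s
Step 3: Compute f0.
f0 = 0.162 * 7e-6 / (376e-6)^2 * 7184.21 = 57625.7 Hz = 57.63 kHz


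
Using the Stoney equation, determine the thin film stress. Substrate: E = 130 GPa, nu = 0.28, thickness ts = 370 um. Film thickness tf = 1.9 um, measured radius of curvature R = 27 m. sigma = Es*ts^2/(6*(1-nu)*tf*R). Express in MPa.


Step 1: Compute numerator: Es * ts^2 = 130 * 370^2 = 17797000 (GPa*um^2)
Step 2: Compute denominator (R in um): 6*(1-nu)*tf*R = 6*0.72*1.9*27e6 = 221616000.0 (um^2)
Step 3: sigma (GPa) = 17797000 / 221616000.0 = 8.0306e-02 GPa
Step 4: Convert to MPa (x1000): sigma = 80.3 MPa


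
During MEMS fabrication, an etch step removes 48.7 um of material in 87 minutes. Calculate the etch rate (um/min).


Step 1: Etch rate = depth / time
Step 2: rate = 48.7 / 87
rate = 0.56 um/min


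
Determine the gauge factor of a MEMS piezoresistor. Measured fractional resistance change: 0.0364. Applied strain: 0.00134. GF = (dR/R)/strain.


Step 1: Identify values.
dR/R = 0.0364, strain = 0.00134
Step 2: GF = (dR/R) / strain = 0.0364 / 0.00134
GF = 27.2


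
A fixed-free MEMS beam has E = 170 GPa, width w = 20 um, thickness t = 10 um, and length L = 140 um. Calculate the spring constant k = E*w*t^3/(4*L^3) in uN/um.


Step 1: Convert E to consistent units (1 GPa = 1000 uN/um^2).
E = 170 GPa = 170000 uN/um^2
Step 2: Compute t^3 = 10^3 = 1000
Step 3: Compute L^3 = 140^3 = 2744000
Step 4: k = 170000 * 20 * 1000 / (4 * 2744000)
k = 309.7668 uN/um


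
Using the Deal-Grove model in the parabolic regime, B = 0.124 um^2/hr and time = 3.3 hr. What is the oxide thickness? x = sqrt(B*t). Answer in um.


Step 1: Compute B*t = 0.124 * 3.3 = 0.4092
Step 2: x = sqrt(0.4092)
x = 0.64 um


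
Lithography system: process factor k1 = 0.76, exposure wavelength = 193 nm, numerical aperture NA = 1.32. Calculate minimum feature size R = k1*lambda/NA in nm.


Step 1: Identify values: k1 = 0.76, lambda = 193 nm, NA = 1.32
Step 2: R = k1 * lambda / NA
R = 0.76 * 193 / 1.32
R = 111.1 nm


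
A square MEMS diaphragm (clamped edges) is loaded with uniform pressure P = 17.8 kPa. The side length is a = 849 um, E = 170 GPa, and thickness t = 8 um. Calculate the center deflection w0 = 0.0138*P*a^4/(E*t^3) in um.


Step 1: Convert pressure to compatible units (E is in GPa, so P in GPa).
P = 17.8 kPa = 17.8e-6 GPa
Step 2: Compute numerator: 0.0138 * P * a^4.
a^4 = 849^4 = 519554081601
numerator = 0.0138 * 17.8e-6 * 519554081601 = 1.276233e+05
Step 3: Compute denominator: E * t^3 = 170 * 8^3 = 87040
Step 4: w0 = numerator / denominator = 1.276233e+05 / 87040 = 1.4663 um


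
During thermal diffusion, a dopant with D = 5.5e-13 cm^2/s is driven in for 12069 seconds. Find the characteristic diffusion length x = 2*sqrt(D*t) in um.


Step 1: Compute D*t = 5.5e-13 * 12069 = 6.63795e-09 cm^2
Step 2: sqrt(D*t) = 8.14736e-05 cm
Step 3: x = 2 * 8.14736e-05 cm = 1.629472e-04 cm
Step 4: Convert to um (1 cm = 1e4 um): x = 1.629 um


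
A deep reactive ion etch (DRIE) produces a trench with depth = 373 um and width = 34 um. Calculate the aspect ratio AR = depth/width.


Step 1: AR = depth / width
Step 2: AR = 373 / 34
AR = 11.0


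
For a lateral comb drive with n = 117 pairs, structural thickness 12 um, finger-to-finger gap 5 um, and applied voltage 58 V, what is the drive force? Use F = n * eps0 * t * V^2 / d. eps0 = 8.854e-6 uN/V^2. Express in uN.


Step 1: Parameters: n=117, eps0=8.854e-6 uN/V^2, t=12 um, V=58 V, d=5 um
Step 2: V^2 = 3364
Step 3: F = 117 * 8.854e-6 * 12 * 3364 / 5
F = 8.364 uN


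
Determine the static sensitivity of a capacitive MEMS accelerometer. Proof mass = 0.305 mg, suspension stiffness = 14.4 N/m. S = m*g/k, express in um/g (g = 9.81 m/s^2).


Step 1: Convert mass: m = 0.305 mg = 3.05e-07 kg
Step 2: S = m * g / k = 3.05e-07 * 9.81 / 14.4
Step 3: S = 2.08e-07 m/g
Step 4: Convert to um/g: S = 0.208 um/g


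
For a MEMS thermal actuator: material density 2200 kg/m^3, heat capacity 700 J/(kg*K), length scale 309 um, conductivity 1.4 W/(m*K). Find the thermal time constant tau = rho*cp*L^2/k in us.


Step 1: Convert L to m: L = 309e-6 m
Step 2: L^2 = (309e-6)^2 = 9.5481e-08 m^2
Step 3: tau = 2200 * 700 * 9.5481e-08 / 1.4 = 1.050291e-01 s
Step 4: Convert to microseconds (multiply by 1e6).
tau = 105029.1 us


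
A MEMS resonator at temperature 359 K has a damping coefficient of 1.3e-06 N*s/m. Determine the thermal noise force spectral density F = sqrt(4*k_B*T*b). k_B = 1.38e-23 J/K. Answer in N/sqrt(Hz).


Step 1: Compute 4 * k_B * T * b
= 4 * 1.38e-23 * 359 * 1.3e-06
= 2.5762e-26 N^2/Hz
Step 2: F_noise = sqrt(2.5762e-26)
F_noise = 1.61e-13 N/sqrt(Hz)


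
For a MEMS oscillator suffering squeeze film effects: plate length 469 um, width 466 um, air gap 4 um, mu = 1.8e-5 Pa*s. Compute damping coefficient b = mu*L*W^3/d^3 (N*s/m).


Step 1: Convert to SI.
L = 469e-6 m, W = 466e-6 m, d = 4e-6 m
Step 2: W^3 = (466e-6)^3 = 1.01e-10 m^3
Step 3: d^3 = (4e-6)^3 = 6.40e-17 m^3
Step 4: b = 1.8e-5 * 469e-6 * 1.01e-10 / 6.40e-17
b = 1.33e-02 N*s/m


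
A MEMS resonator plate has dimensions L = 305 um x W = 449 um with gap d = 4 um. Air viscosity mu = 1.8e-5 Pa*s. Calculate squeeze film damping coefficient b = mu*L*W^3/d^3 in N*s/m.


Step 1: Convert to SI.
L = 305e-6 m, W = 449e-6 m, d = 4e-6 m
Step 2: W^3 = (449e-6)^3 = 9.05e-11 m^3
Step 3: d^3 = (4e-6)^3 = 6.40e-17 m^3
Step 4: b = 1.8e-5 * 305e-6 * 9.05e-11 / 6.40e-17
b = 7.76e-03 N*s/m


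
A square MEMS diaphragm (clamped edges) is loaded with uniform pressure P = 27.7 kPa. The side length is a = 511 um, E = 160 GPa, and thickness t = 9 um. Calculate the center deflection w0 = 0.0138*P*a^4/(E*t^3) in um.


Step 1: Convert pressure to compatible units (E is in GPa, so P in GPa).
P = 27.7 kPa = 27.7e-6 GPa
Step 2: Compute numerator: 0.0138 * P * a^4.
a^4 = 511^4 = 68184176641
numerator = 0.0138 * 27.7e-6 * 68184176641 = 2.60641e+04
Step 3: Compute denominator: E * t^3 = 160 * 9^3 = 116640
Step 4: w0 = numerator / denominator = 2.60641e+04 / 116640 = 0.2235 um


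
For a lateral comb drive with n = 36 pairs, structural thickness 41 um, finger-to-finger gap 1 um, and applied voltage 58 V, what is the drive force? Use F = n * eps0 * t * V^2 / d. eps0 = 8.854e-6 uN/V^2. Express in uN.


Step 1: Parameters: n=36, eps0=8.854e-6 uN/V^2, t=41 um, V=58 V, d=1 um
Step 2: V^2 = 3364
Step 3: F = 36 * 8.854e-6 * 41 * 3364 / 1
F = 43.962 uN


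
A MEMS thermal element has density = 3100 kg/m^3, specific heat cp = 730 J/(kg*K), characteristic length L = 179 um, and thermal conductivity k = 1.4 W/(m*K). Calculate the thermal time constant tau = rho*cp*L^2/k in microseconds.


Step 1: Convert L to m: L = 179e-6 m
Step 2: L^2 = (179e-6)^2 = 3.2041e-08 m^2
Step 3: tau = 3100 * 730 * 3.2041e-08 / 1.4 = 5.179198786e-02 s
Step 4: Convert to microseconds (multiply by 1e6).
tau = 51791.988 us


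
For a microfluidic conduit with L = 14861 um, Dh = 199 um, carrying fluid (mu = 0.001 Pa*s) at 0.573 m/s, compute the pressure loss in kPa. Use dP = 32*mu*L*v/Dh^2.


Step 1: Convert to SI: L = 14861e-6 m, Dh = 199e-6 m
Step 2: dP = 32 * 0.001 * 14861e-6 * 0.573 / (199e-6)^2
Step 3: dP = 6880.92 Pa
Step 4: Convert to kPa: dP = 6.88 kPa


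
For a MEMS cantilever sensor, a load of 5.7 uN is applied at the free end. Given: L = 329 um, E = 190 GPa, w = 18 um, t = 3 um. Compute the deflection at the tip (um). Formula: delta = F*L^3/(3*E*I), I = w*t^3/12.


Step 1: Calculate the second moment of area.
I = w * t^3 / 12 = 18 * 3^3 / 12 = 40.5 um^4
Step 2: Convert E to consistent units (1 GPa = 1000 uN/um^2).
E = 190 GPa = 190000 uN/um^2
Step 3: Calculate tip deflection.
delta = F * L^3 / (3 * E * I)
delta = 5.7 * 329^3 / (3 * 190000 * 40.5)
delta = 8.7929 um


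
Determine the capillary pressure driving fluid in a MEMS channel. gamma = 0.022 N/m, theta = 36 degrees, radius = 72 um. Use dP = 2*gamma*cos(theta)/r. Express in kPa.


Step 1: cos(36 deg) = 0.809
Step 2: Convert r to m: r = 72e-6 m
Step 3: dP = 2 * 0.022 * 0.809 / 72e-6 = 494.4 Pa
Step 4: Convert Pa to kPa (divide by 1000).
dP = 0.49 kPa


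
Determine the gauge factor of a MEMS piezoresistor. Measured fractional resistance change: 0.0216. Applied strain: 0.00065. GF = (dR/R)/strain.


Step 1: Identify values.
dR/R = 0.0216, strain = 0.00065
Step 2: GF = (dR/R) / strain = 0.0216 / 0.00065
GF = 33.2


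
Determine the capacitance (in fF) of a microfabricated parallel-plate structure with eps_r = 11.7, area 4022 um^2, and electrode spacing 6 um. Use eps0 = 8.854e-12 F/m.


Step 1: Convert area to m^2: A = 4022e-12 m^2
Step 2: Convert gap to m: d = 6e-6 m
Step 3: C = eps0 * eps_r * A / d
C = 8.854e-12 * 11.7 * 4022e-12 / 6e-6
Step 4: Convert to fF (multiply by 1e15).
C = 69.44 fF


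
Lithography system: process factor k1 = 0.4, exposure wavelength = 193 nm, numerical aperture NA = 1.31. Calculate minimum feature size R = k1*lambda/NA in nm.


Step 1: Identify values: k1 = 0.4, lambda = 193 nm, NA = 1.31
Step 2: R = k1 * lambda / NA
R = 0.4 * 193 / 1.31
R = 58.9 nm


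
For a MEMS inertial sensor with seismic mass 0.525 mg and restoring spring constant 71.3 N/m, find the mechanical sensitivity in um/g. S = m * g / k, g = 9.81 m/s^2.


Step 1: Convert mass: m = 0.525 mg = 5.25e-07 kg
Step 2: S = m * g / k = 5.25e-07 * 9.81 / 71.3
Step 3: S = 7.22e-08 m/g
Step 4: Convert to um/g: S = 0.072 um/g


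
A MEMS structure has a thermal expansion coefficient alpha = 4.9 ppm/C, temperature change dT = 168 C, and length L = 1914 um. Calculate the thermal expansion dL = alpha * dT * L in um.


Step 1: Convert CTE: alpha = 4.9 ppm/C = 4.9e-6 /C
Step 2: dL = 4.9e-6 * 168 * 1914
dL = 1.5756 um


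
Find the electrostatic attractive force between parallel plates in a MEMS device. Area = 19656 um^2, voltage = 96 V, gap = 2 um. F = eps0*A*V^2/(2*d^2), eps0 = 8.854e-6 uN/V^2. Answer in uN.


Step 1: Identify parameters.
eps0 = 8.854e-6 uN/V^2, A = 19656 um^2, V = 96 V, d = 2 um
Step 2: Compute V^2 = 96^2 = 9216
Step 3: Compute d^2 = 2^2 = 4
Step 4: F = 0.5 * 8.854e-6 * 19656 * 9216 / 4
F = 200.487 uN


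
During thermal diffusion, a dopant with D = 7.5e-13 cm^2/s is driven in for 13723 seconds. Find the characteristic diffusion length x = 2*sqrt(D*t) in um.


Step 1: Compute D*t = 7.5e-13 * 13723 = 1.029225e-08 cm^2
Step 2: sqrt(D*t) = 1.01451e-04 cm
Step 3: x = 2 * 1.01451e-04 cm = 2.02902e-04 cm
Step 4: Convert to um (1 cm = 1e4 um): x = 2.029 um


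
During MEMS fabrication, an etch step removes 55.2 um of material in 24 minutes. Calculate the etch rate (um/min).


Step 1: Etch rate = depth / time
Step 2: rate = 55.2 / 24
rate = 2.3 um/min


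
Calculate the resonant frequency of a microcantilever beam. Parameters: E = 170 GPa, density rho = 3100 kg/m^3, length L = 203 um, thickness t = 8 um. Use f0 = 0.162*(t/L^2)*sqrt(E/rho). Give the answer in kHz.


Step 1: Convert units to SI.
t_SI = 8e-6 m, L_SI = 203e-6 m
Step 2: Calculate sqrt(E/rho).
sqrt(170e9 / 3100) = 7405.32 m/s
Step 3: Compute f0.
f0 = 0.162 * 8e-6 / (203e-6)^2 * 7405.32 = 232893.2 Hz = 232.89 kHz


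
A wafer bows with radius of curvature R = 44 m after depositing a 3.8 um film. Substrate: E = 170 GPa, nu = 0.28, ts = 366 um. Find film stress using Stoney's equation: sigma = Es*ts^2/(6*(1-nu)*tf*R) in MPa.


Step 1: Compute numerator: Es * ts^2 = 170 * 366^2 = 22772520 (GPa*um^2)
Step 2: Compute denominator (R in um): 6*(1-nu)*tf*R = 6*0.72*3.8*44e6 = 722304000.0 (um^2)
Step 3: sigma (GPa) = 22772520 / 722304000.0 = 3.1528e-02 GPa
Step 4: Convert to MPa (x1000): sigma = 31.5 MPa


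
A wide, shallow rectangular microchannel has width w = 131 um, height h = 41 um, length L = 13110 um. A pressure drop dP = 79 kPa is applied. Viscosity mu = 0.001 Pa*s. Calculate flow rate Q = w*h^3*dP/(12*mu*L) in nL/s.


Step 1: Convert all dimensions to SI (meters).
w = 131e-6 m, h = 41e-6 m, L = 13110e-6 m, dP = 79e3 Pa
Step 2: Q = w * h^3 * dP / (12 * mu * L)
Q = 131e-6 * (41e-6)^3 * 79e3 / (12 * 0.001 * 13110e-6) = 4.53383822e-09 m^3/s
Step 3: Convert Q from m^3/s to nL/s (1 m^3 = 1e12 nL, so multiply by 1e12).
Q = 4533.838 nL/s


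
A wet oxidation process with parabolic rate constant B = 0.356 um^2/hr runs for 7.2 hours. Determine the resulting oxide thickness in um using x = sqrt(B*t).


Step 1: Compute B*t = 0.356 * 7.2 = 2.5632
Step 2: x = sqrt(2.5632)
x = 1.601 um


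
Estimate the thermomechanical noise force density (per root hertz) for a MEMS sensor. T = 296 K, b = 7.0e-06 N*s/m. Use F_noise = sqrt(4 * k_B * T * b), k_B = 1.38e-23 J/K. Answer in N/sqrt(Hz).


Step 1: Compute 4 * k_B * T * b
= 4 * 1.38e-23 * 296 * 7.0e-06
= 1.1437e-25 N^2/Hz
Step 2: F_noise = sqrt(1.1437e-25)
F_noise = 3.38e-13 N/sqrt(Hz)


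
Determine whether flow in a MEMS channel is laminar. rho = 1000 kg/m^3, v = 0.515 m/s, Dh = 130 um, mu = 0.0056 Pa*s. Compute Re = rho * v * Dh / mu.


Step 1: Convert Dh to meters: Dh = 130e-6 m
Step 2: Re = rho * v * Dh / mu
Re = 1000 * 0.515 * 130e-6 / 0.0056
Re = 11.955
Since Re = 11.955 is below ~2300, the flow is laminar.


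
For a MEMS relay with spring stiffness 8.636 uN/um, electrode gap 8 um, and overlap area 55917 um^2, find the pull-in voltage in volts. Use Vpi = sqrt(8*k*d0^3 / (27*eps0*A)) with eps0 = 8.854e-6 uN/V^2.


Step 1: Compute numerator: 8 * k * d0^3 = 8 * 8.636 * 8^3 = 35373.056
Step 2: Compute denominator: 27 * eps0 * A = 27 * 8.854e-6 * 55917 = 13.367406
Step 3: Vpi = sqrt(35373.056 / 13.367406)
Vpi = 51.44 V


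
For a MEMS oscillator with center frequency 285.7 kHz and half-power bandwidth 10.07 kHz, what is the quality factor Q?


Step 1: Q = f0 / bandwidth
Step 2: Q = 285.7 / 10.07
Q = 28.4


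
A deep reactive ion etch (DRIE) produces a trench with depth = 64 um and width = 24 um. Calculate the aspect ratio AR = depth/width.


Step 1: AR = depth / width
Step 2: AR = 64 / 24
AR = 2.7


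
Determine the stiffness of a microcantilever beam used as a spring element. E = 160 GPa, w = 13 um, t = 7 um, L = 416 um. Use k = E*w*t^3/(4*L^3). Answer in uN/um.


Step 1: Convert E to consistent units (1 GPa = 1000 uN/um^2).
E = 160 GPa = 160000 uN/um^2
Step 2: Compute t^3 = 7^3 = 343
Step 3: Compute L^3 = 416^3 = 71991296
Step 4: k = 160000 * 13 * 343 / (4 * 71991296)
k = 2.4775 uN/um


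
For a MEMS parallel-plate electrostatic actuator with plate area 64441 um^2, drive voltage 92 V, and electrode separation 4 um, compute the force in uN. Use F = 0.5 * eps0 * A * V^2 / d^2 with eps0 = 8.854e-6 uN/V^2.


Step 1: Identify parameters.
eps0 = 8.854e-6 uN/V^2, A = 64441 um^2, V = 92 V, d = 4 um
Step 2: Compute V^2 = 92^2 = 8464
Step 3: Compute d^2 = 4^2 = 16
Step 4: F = 0.5 * 8.854e-6 * 64441 * 8464 / 16
F = 150.913 uN


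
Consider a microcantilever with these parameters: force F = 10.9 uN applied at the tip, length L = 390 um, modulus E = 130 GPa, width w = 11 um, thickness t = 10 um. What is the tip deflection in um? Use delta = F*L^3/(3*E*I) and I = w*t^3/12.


Step 1: Calculate the second moment of area.
I = w * t^3 / 12 = 11 * 10^3 / 12 = 916.6667 um^4
Step 2: Convert E to consistent units (1 GPa = 1000 uN/um^2).
E = 130 GPa = 130000 uN/um^2
Step 3: Calculate tip deflection.
delta = F * L^3 / (3 * E * I)
delta = 10.9 * 390^3 / (3 * 130000 * 916.6667)
delta = 1.8086 um


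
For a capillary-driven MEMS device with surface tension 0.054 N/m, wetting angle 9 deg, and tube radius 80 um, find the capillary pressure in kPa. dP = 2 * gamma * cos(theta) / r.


Step 1: cos(9 deg) = 0.9877
Step 2: Convert r to m: r = 80e-6 m
Step 3: dP = 2 * 0.054 * 0.9877 / 80e-6 = 1333.4 Pa
Step 4: Convert Pa to kPa (divide by 1000).
dP = 1.33 kPa


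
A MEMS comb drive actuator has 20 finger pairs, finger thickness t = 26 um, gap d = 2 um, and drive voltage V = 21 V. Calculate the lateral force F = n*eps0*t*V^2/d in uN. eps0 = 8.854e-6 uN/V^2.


Step 1: Parameters: n=20, eps0=8.854e-6 uN/V^2, t=26 um, V=21 V, d=2 um
Step 2: V^2 = 441
Step 3: F = 20 * 8.854e-6 * 26 * 441 / 2
F = 1.015 uN


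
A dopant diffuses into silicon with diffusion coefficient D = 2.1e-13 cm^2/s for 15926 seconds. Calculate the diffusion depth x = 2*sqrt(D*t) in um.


Step 1: Compute D*t = 2.1e-13 * 15926 = 3.34446e-09 cm^2
Step 2: sqrt(D*t) = 5.78313e-05 cm
Step 3: x = 2 * 5.78313e-05 cm = 1.156626e-04 cm
Step 4: Convert to um (1 cm = 1e4 um): x = 1.157 um


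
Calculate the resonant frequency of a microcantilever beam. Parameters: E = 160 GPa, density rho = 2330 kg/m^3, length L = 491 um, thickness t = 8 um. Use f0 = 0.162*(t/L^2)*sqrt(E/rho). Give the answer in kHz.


Step 1: Convert units to SI.
t_SI = 8e-6 m, L_SI = 491e-6 m
Step 2: Calculate sqrt(E/rho).
sqrt(160e9 / 2330) = 8286.71 m/s
Step 3: Compute f0.
f0 = 0.162 * 8e-6 / (491e-6)^2 * 8286.71 = 44547.6 Hz = 44.55 kHz


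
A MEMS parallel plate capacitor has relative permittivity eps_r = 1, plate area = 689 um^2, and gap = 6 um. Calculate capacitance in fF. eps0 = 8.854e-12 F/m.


Step 1: Convert area to m^2: A = 689e-12 m^2
Step 2: Convert gap to m: d = 6e-6 m
Step 3: C = eps0 * eps_r * A / d
C = 8.854e-12 * 1 * 689e-12 / 6e-6
Step 4: Convert to fF (multiply by 1e15).
C = 1.02 fF


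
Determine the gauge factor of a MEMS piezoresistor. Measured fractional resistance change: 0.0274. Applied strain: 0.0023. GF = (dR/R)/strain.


Step 1: Identify values.
dR/R = 0.0274, strain = 0.0023
Step 2: GF = (dR/R) / strain = 0.0274 / 0.0023
GF = 11.9


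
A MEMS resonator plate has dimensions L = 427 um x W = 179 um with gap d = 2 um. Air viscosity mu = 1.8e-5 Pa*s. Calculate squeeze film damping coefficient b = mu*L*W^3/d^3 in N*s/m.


Step 1: Convert to SI.
L = 427e-6 m, W = 179e-6 m, d = 2e-6 m
Step 2: W^3 = (179e-6)^3 = 5.74e-12 m^3
Step 3: d^3 = (2e-6)^3 = 8.00e-18 m^3
Step 4: b = 1.8e-5 * 427e-6 * 5.74e-12 / 8.00e-18
b = 5.51e-03 N*s/m


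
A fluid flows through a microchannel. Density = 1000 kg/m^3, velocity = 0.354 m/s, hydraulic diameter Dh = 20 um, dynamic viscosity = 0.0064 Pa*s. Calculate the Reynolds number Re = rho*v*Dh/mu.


Step 1: Convert Dh to meters: Dh = 20e-6 m
Step 2: Re = rho * v * Dh / mu
Re = 1000 * 0.354 * 20e-6 / 0.0064
Re = 1.106


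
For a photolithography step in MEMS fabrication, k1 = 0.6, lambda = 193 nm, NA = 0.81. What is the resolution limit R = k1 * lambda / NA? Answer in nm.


Step 1: Identify values: k1 = 0.6, lambda = 193 nm, NA = 0.81
Step 2: R = k1 * lambda / NA
R = 0.6 * 193 / 0.81
R = 143.0 nm


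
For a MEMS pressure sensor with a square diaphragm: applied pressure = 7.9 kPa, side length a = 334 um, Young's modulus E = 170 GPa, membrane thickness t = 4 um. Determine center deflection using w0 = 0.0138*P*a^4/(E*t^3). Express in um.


Step 1: Convert pressure to compatible units (E is in GPa, so P in GPa).
P = 7.9 kPa = 7.9e-6 GPa
Step 2: Compute numerator: 0.0138 * P * a^4.
a^4 = 334^4 = 12444741136
numerator = 0.0138 * 7.9e-6 * 12444741136 = 1.35673e+03
Step 3: Compute denominator: E * t^3 = 170 * 4^3 = 10880
Step 4: w0 = numerator / denominator = 1.35673e+03 / 10880 = 0.1247 um


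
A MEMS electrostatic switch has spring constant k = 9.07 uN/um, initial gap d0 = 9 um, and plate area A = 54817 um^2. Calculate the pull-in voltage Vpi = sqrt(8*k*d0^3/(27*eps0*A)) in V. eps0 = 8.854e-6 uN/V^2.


Step 1: Compute numerator: 8 * k * d0^3 = 8 * 9.07 * 9^3 = 52896.24
Step 2: Compute denominator: 27 * eps0 * A = 27 * 8.854e-6 * 54817 = 13.104442
Step 3: Vpi = sqrt(52896.24 / 13.104442)
Vpi = 63.53 V


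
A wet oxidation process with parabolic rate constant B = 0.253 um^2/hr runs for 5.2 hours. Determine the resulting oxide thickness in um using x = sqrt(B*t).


Step 1: Compute B*t = 0.253 * 5.2 = 1.3156
Step 2: x = sqrt(1.3156)
x = 1.147 um


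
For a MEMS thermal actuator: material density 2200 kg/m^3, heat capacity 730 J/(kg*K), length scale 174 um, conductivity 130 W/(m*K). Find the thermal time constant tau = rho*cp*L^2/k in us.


Step 1: Convert L to m: L = 174e-6 m
Step 2: L^2 = (174e-6)^2 = 3.0276e-08 m^2
Step 3: tau = 2200 * 730 * 3.0276e-08 / 130 = 3.7402505e-04 s
Step 4: Convert to microseconds (multiply by 1e6).
tau = 374.025 us


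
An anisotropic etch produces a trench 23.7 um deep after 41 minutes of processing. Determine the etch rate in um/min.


Step 1: Etch rate = depth / time
Step 2: rate = 23.7 / 41
rate = 0.578 um/min


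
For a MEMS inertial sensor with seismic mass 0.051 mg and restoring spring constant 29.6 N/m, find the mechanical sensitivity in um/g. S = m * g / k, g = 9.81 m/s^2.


Step 1: Convert mass: m = 0.051 mg = 5.10e-08 kg
Step 2: S = m * g / k = 5.10e-08 * 9.81 / 29.6
Step 3: S = 1.69e-08 m/g
Step 4: Convert to um/g: S = 0.017 um/g


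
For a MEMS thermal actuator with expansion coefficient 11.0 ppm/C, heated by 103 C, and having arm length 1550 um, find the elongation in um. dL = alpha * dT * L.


Step 1: Convert CTE: alpha = 11.0 ppm/C = 11.0e-6 /C
Step 2: dL = 11.0e-6 * 103 * 1550
dL = 1.7561 um


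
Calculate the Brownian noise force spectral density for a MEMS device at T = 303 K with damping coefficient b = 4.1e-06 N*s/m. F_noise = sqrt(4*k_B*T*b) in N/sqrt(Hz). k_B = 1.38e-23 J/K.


Step 1: Compute 4 * k_B * T * b
= 4 * 1.38e-23 * 303 * 4.1e-06
= 6.8575e-26 N^2/Hz
Step 2: F_noise = sqrt(6.8575e-26)
F_noise = 2.62e-13 N/sqrt(Hz)


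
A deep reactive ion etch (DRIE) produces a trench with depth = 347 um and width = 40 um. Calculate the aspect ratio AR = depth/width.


Step 1: AR = depth / width
Step 2: AR = 347 / 40
AR = 8.7


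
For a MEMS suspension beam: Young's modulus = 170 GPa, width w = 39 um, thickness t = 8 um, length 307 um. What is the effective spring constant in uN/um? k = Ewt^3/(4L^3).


Step 1: Convert E to consistent units (1 GPa = 1000 uN/um^2).
E = 170 GPa = 170000 uN/um^2
Step 2: Compute t^3 = 8^3 = 512
Step 3: Compute L^3 = 307^3 = 28934443
Step 4: k = 170000 * 39 * 512 / (4 * 28934443)
k = 29.3298 uN/um


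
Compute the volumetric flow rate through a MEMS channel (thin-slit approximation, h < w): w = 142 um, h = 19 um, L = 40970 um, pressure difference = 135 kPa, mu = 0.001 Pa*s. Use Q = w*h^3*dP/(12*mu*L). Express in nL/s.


Step 1: Convert all dimensions to SI (meters).
w = 142e-6 m, h = 19e-6 m, L = 40970e-6 m, dP = 135e3 Pa
Step 2: Q = w * h^3 * dP / (12 * mu * L)
Q = 142e-6 * (19e-6)^3 * 135e3 / (12 * 0.001 * 40970e-6) = 2.6744575e-10 m^3/s
Step 3: Convert Q from m^3/s to nL/s (1 m^3 = 1e12 nL, so multiply by 1e12).
Q = 267.446 nL/s


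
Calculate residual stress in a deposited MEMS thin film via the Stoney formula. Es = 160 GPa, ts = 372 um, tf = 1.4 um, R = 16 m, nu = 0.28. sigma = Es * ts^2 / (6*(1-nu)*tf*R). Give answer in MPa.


Step 1: Compute numerator: Es * ts^2 = 160 * 372^2 = 22141440 (GPa*um^2)
Step 2: Compute denominator (R in um): 6*(1-nu)*tf*R = 6*0.72*1.4*16e6 = 96768000.0 (um^2)
Step 3: sigma (GPa) = 22141440 / 96768000.0 = 2.2881e-01 GPa
Step 4: Convert to MPa (x1000): sigma = 228.8 MPa


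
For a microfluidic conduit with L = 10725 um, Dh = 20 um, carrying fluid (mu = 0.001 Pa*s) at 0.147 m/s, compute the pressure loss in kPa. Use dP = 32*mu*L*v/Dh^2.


Step 1: Convert to SI: L = 10725e-6 m, Dh = 20e-6 m
Step 2: dP = 32 * 0.001 * 10725e-6 * 0.147 / (20e-6)^2
Step 3: dP = 126126.00 Pa
Step 4: Convert to kPa: dP = 126.13 kPa


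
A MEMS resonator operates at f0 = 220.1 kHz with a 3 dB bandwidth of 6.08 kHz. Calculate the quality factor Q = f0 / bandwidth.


Step 1: Q = f0 / bandwidth
Step 2: Q = 220.1 / 6.08
Q = 36.2


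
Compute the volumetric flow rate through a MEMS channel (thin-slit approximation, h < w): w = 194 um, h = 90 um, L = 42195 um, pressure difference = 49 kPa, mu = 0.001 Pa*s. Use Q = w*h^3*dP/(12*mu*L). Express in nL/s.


Step 1: Convert all dimensions to SI (meters).
w = 194e-6 m, h = 90e-6 m, L = 42195e-6 m, dP = 49e3 Pa
Step 2: Q = w * h^3 * dP / (12 * mu * L)
Q = 194e-6 * (90e-6)^3 * 49e3 / (12 * 0.001 * 42195e-6) = 1.36862069e-08 m^3/s
Step 3: Convert Q from m^3/s to nL/s (1 m^3 = 1e12 nL, so multiply by 1e12).
Q = 13686.207 nL/s


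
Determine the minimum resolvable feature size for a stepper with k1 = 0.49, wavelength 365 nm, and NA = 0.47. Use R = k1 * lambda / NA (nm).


Step 1: Identify values: k1 = 0.49, lambda = 365 nm, NA = 0.47
Step 2: R = k1 * lambda / NA
R = 0.49 * 365 / 0.47
R = 380.5 nm


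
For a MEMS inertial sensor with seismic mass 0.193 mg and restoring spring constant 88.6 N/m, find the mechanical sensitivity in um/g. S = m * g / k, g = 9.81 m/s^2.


Step 1: Convert mass: m = 0.193 mg = 1.93e-07 kg
Step 2: S = m * g / k = 1.93e-07 * 9.81 / 88.6
Step 3: S = 2.14e-08 m/g
Step 4: Convert to um/g: S = 0.021 um/g


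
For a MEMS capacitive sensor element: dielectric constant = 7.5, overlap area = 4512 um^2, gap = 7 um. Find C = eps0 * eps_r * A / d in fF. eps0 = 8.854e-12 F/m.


Step 1: Convert area to m^2: A = 4512e-12 m^2
Step 2: Convert gap to m: d = 7e-6 m
Step 3: C = eps0 * eps_r * A / d
C = 8.854e-12 * 7.5 * 4512e-12 / 7e-6
Step 4: Convert to fF (multiply by 1e15).
C = 42.8 fF


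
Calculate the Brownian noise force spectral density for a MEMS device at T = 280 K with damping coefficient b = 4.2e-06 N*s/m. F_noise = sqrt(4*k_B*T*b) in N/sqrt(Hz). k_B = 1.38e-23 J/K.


Step 1: Compute 4 * k_B * T * b
= 4 * 1.38e-23 * 280 * 4.2e-06
= 6.4915e-26 N^2/Hz
Step 2: F_noise = sqrt(6.4915e-26)
F_noise = 2.55e-13 N/sqrt(Hz)


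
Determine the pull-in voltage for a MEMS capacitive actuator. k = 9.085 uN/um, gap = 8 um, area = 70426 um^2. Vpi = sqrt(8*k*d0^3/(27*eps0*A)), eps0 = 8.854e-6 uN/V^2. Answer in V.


Step 1: Compute numerator: 8 * k * d0^3 = 8 * 9.085 * 8^3 = 37212.16
Step 2: Compute denominator: 27 * eps0 * A = 27 * 8.854e-6 * 70426 = 16.835899
Step 3: Vpi = sqrt(37212.16 / 16.835899)
Vpi = 47.01 V


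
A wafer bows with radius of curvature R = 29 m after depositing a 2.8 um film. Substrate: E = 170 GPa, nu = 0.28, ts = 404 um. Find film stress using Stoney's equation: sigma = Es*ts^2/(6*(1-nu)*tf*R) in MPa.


Step 1: Compute numerator: Es * ts^2 = 170 * 404^2 = 27746720 (GPa*um^2)
Step 2: Compute denominator (R in um): 6*(1-nu)*tf*R = 6*0.72*2.8*29e6 = 350784000.0 (um^2)
Step 3: sigma (GPa) = 27746720 / 350784000.0 = 7.9099e-02 GPa
Step 4: Convert to MPa (x1000): sigma = 79.1 MPa


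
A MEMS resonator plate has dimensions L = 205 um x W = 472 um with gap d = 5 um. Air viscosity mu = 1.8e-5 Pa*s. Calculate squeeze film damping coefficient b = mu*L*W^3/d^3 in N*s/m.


Step 1: Convert to SI.
L = 205e-6 m, W = 472e-6 m, d = 5e-6 m
Step 2: W^3 = (472e-6)^3 = 1.05e-10 m^3
Step 3: d^3 = (5e-6)^3 = 1.25e-16 m^3
Step 4: b = 1.8e-5 * 205e-6 * 1.05e-10 / 1.25e-16
b = 3.10e-03 N*s/m


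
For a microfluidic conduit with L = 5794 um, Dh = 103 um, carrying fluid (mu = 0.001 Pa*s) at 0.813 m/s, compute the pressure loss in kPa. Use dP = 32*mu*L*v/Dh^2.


Step 1: Convert to SI: L = 5794e-6 m, Dh = 103e-6 m
Step 2: dP = 32 * 0.001 * 5794e-6 * 0.813 / (103e-6)^2
Step 3: dP = 14208.38 Pa
Step 4: Convert to kPa: dP = 14.21 kPa


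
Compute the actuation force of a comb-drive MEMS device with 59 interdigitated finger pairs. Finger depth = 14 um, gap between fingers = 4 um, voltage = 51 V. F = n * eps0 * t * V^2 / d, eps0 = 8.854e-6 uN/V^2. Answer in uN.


Step 1: Parameters: n=59, eps0=8.854e-6 uN/V^2, t=14 um, V=51 V, d=4 um
Step 2: V^2 = 2601
Step 3: F = 59 * 8.854e-6 * 14 * 2601 / 4
F = 4.756 uN


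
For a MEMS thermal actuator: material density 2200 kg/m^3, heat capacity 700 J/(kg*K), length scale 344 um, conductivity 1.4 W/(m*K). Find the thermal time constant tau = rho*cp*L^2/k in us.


Step 1: Convert L to m: L = 344e-6 m
Step 2: L^2 = (344e-6)^2 = 1.18336e-07 m^2
Step 3: tau = 2200 * 700 * 1.18336e-07 / 1.4 = 1.301696e-01 s
Step 4: Convert to microseconds (multiply by 1e6).
tau = 130169.6 us


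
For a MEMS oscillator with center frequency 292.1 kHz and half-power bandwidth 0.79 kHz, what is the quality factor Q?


Step 1: Q = f0 / bandwidth
Step 2: Q = 292.1 / 0.79
Q = 369.7


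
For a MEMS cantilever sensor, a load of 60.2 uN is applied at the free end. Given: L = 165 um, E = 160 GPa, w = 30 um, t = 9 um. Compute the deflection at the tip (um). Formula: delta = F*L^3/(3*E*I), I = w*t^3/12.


Step 1: Calculate the second moment of area.
I = w * t^3 / 12 = 30 * 9^3 / 12 = 1822.5 um^4
Step 2: Convert E to consistent units (1 GPa = 1000 uN/um^2).
E = 160 GPa = 160000 uN/um^2
Step 3: Calculate tip deflection.
delta = F * L^3 / (3 * E * I)
delta = 60.2 * 165^3 / (3 * 160000 * 1822.5)
delta = 0.3091 um


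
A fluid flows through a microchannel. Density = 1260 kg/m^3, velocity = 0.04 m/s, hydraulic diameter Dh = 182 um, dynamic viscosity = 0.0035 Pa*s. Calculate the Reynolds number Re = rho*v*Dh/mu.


Step 1: Convert Dh to meters: Dh = 182e-6 m
Step 2: Re = rho * v * Dh / mu
Re = 1260 * 0.04 * 182e-6 / 0.0035
Re = 2.621


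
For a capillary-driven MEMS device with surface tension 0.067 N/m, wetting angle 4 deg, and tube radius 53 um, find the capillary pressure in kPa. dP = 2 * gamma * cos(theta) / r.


Step 1: cos(4 deg) = 0.9976
Step 2: Convert r to m: r = 53e-6 m
Step 3: dP = 2 * 0.067 * 0.9976 / 53e-6 = 2522.2 Pa
Step 4: Convert Pa to kPa (divide by 1000).
dP = 2.52 kPa


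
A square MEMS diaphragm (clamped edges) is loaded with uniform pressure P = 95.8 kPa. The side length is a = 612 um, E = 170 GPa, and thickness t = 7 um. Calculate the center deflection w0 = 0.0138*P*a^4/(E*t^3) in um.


Step 1: Convert pressure to compatible units (E is in GPa, so P in GPa).
P = 95.8 kPa = 95.8e-6 GPa
Step 2: Compute numerator: 0.0138 * P * a^4.
a^4 = 612^4 = 140283207936
numerator = 0.0138 * 95.8e-6 * 140283207936 = 1.8546e+05
Step 3: Compute denominator: E * t^3 = 170 * 7^3 = 58310
Step 4: w0 = numerator / denominator = 1.8546e+05 / 58310 = 3.1806 um


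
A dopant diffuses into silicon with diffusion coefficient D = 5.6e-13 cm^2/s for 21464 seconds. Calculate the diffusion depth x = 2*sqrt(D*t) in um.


Step 1: Compute D*t = 5.6e-13 * 21464 = 1.201984e-08 cm^2
Step 2: sqrt(D*t) = 1.09635e-04 cm
Step 3: x = 2 * 1.09635e-04 cm = 2.1927e-04 cm
Step 4: Convert to um (1 cm = 1e4 um): x = 2.193 um


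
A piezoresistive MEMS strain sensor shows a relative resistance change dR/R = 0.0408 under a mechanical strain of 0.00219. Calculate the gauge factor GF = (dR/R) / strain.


Step 1: Identify values.
dR/R = 0.0408, strain = 0.00219
Step 2: GF = (dR/R) / strain = 0.0408 / 0.00219
GF = 18.6


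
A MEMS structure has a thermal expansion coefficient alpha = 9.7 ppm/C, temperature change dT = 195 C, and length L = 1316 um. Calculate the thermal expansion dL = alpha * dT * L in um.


Step 1: Convert CTE: alpha = 9.7 ppm/C = 9.7e-6 /C
Step 2: dL = 9.7e-6 * 195 * 1316
dL = 2.4892 um


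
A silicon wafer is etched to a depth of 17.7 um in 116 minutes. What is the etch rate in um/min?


Step 1: Etch rate = depth / time
Step 2: rate = 17.7 / 116
rate = 0.153 um/min


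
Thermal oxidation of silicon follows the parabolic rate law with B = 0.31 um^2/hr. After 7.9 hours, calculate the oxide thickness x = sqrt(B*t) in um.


Step 1: Compute B*t = 0.31 * 7.9 = 2.449
Step 2: x = sqrt(2.449)
x = 1.565 um


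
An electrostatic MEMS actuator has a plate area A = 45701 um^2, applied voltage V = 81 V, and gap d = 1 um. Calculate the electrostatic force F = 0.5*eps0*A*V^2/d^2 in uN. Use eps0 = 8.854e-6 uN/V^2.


Step 1: Identify parameters.
eps0 = 8.854e-6 uN/V^2, A = 45701 um^2, V = 81 V, d = 1 um
Step 2: Compute V^2 = 81^2 = 6561
Step 3: Compute d^2 = 1^2 = 1
Step 4: F = 0.5 * 8.854e-6 * 45701 * 6561 / 1
F = 1327.411 uN


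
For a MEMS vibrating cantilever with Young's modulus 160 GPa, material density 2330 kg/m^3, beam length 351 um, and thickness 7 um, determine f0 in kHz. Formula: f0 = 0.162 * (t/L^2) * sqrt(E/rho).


Step 1: Convert units to SI.
t_SI = 7e-6 m, L_SI = 351e-6 m
Step 2: Calculate sqrt(E/rho).
sqrt(160e9 / 2330) = 8286.71 m/s
Step 3: Compute f0.
f0 = 0.162 * 7e-6 / (351e-6)^2 * 8286.71 = 76274.8 Hz = 76.27 kHz


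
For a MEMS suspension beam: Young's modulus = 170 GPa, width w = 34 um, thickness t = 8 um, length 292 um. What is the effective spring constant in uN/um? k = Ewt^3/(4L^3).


Step 1: Convert E to consistent units (1 GPa = 1000 uN/um^2).
E = 170 GPa = 170000 uN/um^2
Step 2: Compute t^3 = 8^3 = 512
Step 3: Compute L^3 = 292^3 = 24897088
Step 4: k = 170000 * 34 * 512 / (4 * 24897088)
k = 29.7159 uN/um
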